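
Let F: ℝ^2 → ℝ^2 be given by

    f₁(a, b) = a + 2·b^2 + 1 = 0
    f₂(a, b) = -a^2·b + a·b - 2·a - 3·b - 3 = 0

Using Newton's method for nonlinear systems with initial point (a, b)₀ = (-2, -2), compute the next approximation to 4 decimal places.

(-1.1524, -1.0190)

At (-2, -2): F = (7.0000, 19.0000).
Jacobian J = [[1, 4·b], [-2·a·b + b - 2, -a^2 + a - 3]].
At the point, J = [[1.0000, -8.0000], [-12.0000, -9.0000]] (det J = -105.0000).
Solving J·Δ = −F gives Δ = (0.8476, 0.9810).
Then the next iterate is (a, b)₁ = (-1.1524, -1.0190).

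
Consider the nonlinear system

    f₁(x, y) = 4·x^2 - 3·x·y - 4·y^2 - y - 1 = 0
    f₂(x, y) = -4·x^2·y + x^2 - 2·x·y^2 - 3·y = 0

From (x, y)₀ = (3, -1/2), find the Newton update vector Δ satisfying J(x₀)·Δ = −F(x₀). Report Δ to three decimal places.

(-1.527, 0.008)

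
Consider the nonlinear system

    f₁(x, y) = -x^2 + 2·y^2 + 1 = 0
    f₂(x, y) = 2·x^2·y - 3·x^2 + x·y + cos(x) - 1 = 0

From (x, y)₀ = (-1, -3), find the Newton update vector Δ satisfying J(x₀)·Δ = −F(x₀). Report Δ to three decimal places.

(0.310, 1.552)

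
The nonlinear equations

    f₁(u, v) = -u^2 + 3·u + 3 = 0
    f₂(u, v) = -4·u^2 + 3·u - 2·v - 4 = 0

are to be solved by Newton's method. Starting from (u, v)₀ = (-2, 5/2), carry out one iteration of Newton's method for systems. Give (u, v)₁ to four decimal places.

(-1.0000, -3.5000)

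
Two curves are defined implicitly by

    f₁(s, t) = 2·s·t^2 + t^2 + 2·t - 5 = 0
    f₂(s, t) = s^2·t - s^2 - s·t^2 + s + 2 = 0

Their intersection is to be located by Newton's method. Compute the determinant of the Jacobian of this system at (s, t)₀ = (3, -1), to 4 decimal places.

-114.0000

J = [[2·t^2, 4·s·t + 2·t + 2], [2·s·t - 2·s - t^2 + 1, s^2 - 2·s·t]].
At the point, J = [[2.0000, -12.0000], [-12.0000, 15.0000]].
det J = -114.0000.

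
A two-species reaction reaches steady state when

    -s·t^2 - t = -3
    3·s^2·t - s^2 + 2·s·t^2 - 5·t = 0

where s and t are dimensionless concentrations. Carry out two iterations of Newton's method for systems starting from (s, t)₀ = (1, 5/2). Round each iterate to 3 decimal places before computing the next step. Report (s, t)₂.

At (1, 5/2): F = (-5.750, 6.500).
Jacobian J = [[-t^2, -2·s·t - 1], [6·s·t - 2·s + 2·t^2, 3·s^2 + 4·s·t - 5]].
At the point, J = [[-6.250, -6.000], [25.500, 8.000]] (det J = 103.000).
Solving J·Δ = −F gives Δ = (0.068, -1.029).
Then the next iterate is (s, t)₁ = (1.068, 1.471).
Round to (1.068, 1.471) and repeat: F = (-0.78198, 1.15991), J = [[-2.16384, -4.14206], [11.61785, 4.70598]].
Δ = (-0.030, -0.173), so (s, t)₂ = (1.038, 1.298).

(1.038, 1.298)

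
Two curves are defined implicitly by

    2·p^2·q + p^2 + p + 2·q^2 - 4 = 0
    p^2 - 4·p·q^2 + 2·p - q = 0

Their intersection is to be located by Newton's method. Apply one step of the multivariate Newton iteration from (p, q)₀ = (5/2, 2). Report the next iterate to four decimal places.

(1.4593, 1.4784)

At (5/2, 2): F = (37.7500, -30.7500).
Jacobian J = [[4·p·q + 2·p + 1, 2·p^2 + 4·q], [2·p - 4·q^2 + 2, -8·p·q - 1]].
At the point, J = [[26.0000, 20.5000], [-9.0000, -41.0000]] (det J = -881.5000).
Solving J·Δ = −F gives Δ = (-1.0407, -0.5216).
Then the next iterate is (p, q)₁ = (1.4593, 1.4784).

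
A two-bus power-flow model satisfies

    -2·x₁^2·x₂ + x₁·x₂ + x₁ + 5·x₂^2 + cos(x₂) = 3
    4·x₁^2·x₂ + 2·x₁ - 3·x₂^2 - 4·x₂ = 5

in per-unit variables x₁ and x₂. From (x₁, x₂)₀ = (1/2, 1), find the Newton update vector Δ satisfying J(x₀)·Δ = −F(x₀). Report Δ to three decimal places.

At (1/2, 1): F = (3.04030, -10.000).
Jacobian J = [[-4·x₁·x₂ + x₂ + 1, -2·x₁^2 + x₁ + 10·x₂ - sin(x₂)], [8·x₁·x₂ + 2, 4·x₁^2 - 6·x₂ - 4]].
At the point, J = [[0.000, 9.15853], [6.000, -9.000]] (det J = -54.95117).
Solving J·Δ = −F gives Δ = (1.169, -0.332).

(1.169, -0.332)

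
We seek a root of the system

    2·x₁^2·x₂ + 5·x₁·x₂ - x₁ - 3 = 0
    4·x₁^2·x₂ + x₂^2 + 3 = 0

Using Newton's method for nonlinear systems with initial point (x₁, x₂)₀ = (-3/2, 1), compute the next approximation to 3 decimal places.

At (-3/2, 1): F = (-4.500, 13.000).
Jacobian J = [[4·x₁·x₂ + 5·x₂ - 1, 2·x₁^2 + 5·x₁], [8·x₁·x₂, 4·x₁^2 + 2·x₂]].
At the point, J = [[-2.000, -3.000], [-12.000, 11.000]] (det J = -58.000).
Solving J·Δ = −F gives Δ = (-0.181, -1.379).
Then the next iterate is (x₁, x₂)₁ = (-1.681, -0.379).

(-1.681, -0.379)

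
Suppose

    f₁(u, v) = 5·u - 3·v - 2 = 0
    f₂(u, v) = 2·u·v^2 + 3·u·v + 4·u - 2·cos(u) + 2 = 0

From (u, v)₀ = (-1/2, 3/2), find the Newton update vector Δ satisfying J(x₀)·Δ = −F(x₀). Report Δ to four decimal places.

(-1.5954, -5.6590)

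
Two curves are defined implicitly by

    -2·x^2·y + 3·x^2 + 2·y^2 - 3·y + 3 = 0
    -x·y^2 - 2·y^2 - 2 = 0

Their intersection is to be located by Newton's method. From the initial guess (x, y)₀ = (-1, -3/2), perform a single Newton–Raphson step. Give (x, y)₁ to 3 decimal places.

At (-1, -3/2): F = (18.000, -4.250).
Jacobian J = [[-4·x·y + 6·x, -2·x^2 + 4·y - 3], [-y^2, -2·x·y - 4·y]].
At the point, J = [[-12.000, -11.000], [-2.250, 3.000]] (det J = -60.750).
Solving J·Δ = −F gives Δ = (0.119, 1.506).
Then the next iterate is (x, y)₁ = (-0.881, 0.006).

(-0.881, 0.006)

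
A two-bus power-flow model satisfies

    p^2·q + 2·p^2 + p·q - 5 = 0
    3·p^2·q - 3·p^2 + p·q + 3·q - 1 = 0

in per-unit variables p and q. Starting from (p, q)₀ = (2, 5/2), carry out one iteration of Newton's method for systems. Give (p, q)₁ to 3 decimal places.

(1.428, 1.455)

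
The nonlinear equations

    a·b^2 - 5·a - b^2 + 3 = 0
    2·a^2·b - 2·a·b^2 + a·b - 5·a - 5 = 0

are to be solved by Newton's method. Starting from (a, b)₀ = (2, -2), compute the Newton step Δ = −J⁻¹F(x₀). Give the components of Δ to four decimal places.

(-1.8800, -0.2800)

At (2, -2): F = (-3.0000, -51.0000).
Jacobian J = [[b^2 - 5, 2·a·b - 2·b], [4·a·b - 2·b^2 + b - 5, 2·a^2 - 4·a·b + a]].
At the point, J = [[-1.0000, -4.0000], [-31.0000, 26.0000]] (det J = -150.0000).
Solving J·Δ = −F gives Δ = (-1.8800, -0.2800).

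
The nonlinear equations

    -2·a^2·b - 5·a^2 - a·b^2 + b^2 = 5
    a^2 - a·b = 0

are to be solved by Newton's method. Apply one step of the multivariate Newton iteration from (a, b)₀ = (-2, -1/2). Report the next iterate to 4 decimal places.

(-3.0714, -3.8750)

At (-2, -1/2): F = (-20.2500, 3.0000).
Jacobian J = [[-4·a·b - 10·a - b^2, -2·a^2 - 2·a·b + 2·b], [2·a - b, -a]].
At the point, J = [[15.7500, -11.0000], [-3.5000, 2.0000]] (det J = -7.0000).
Solving J·Δ = −F gives Δ = (-1.0714, -3.3750).
Then the next iterate is (a, b)₁ = (-3.0714, -3.8750).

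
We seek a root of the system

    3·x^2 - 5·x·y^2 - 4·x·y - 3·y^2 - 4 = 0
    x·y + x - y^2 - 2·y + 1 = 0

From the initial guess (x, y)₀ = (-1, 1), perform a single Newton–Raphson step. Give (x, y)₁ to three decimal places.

(-1.119, 0.153)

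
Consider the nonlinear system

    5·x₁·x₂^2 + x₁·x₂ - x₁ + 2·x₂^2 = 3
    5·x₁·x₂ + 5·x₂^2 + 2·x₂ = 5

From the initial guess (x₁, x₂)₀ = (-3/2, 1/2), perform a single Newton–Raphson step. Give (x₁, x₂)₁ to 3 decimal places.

At (-3/2, 1/2): F = (-3.625, -6.500).
Jacobian J = [[5·x₂^2 + x₂ - 1, 10·x₁·x₂ + x₁ + 4·x₂], [5·x₂, 5·x₁ + 10·x₂ + 2]].
At the point, J = [[0.750, -7.000], [2.500, -0.500]] (det J = 17.125).
Solving J·Δ = −F gives Δ = (2.551, -0.245).
Then the next iterate is (x₁, x₂)₁ = (1.051, 0.255).

(1.051, 0.255)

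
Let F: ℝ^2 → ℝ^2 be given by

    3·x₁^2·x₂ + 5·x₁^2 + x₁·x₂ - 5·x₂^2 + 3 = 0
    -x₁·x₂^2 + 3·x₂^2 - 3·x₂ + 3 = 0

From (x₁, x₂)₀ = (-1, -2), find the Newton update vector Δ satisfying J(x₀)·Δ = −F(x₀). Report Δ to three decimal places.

(2.795, 0.727)

At (-1, -2): F = (-16.000, 25.000).
Jacobian J = [[6·x₁·x₂ + 10·x₁ + x₂, 3·x₁^2 + x₁ - 10·x₂], [-x₂^2, -2·x₁·x₂ + 6·x₂ - 3]].
At the point, J = [[0.000, 22.000], [-4.000, -19.000]] (det J = 88.000).
Solving J·Δ = −F gives Δ = (2.795, 0.727).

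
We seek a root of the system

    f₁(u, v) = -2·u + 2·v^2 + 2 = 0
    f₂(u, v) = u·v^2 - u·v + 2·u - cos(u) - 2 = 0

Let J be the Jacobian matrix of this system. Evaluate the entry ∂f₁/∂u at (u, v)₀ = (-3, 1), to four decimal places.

-2.0000

∂f₁/∂u = -2.
At (-3, 1) this is -2.0000.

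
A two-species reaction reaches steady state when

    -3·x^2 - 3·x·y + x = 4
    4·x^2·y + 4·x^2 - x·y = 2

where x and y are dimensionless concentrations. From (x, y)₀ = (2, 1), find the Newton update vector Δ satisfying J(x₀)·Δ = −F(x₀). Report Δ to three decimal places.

At (2, 1): F = (-20.000, 28.000).
Jacobian J = [[-6·x - 3·y + 1, -3·x], [8·x·y + 8·x - y, 4·x^2 - x]].
At the point, J = [[-14.000, -6.000], [31.000, 14.000]] (det J = -10.000).
Solving J·Δ = −F gives Δ = (-11.200, 22.800).

(-11.200, 22.800)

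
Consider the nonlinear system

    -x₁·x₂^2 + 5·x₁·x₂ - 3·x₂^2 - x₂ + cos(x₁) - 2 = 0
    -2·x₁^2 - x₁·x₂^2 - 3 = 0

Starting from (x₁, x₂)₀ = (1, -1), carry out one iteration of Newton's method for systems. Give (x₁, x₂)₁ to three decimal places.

At (1, -1): F = (-9.45970, -6.000).
Jacobian J = [[-x₂^2 + 5·x₂ - sin(x₁), -2·x₁·x₂ + 5·x₁ - 6·x₂ - 1], [-4·x₁ - x₂^2, -2·x₁·x₂]].
At the point, J = [[-6.84147, 12.000], [-5.000, 2.000]] (det J = 46.31706).
Solving J·Δ = −F gives Δ = (-1.146, 0.135).
Then the next iterate is (x₁, x₂)₁ = (-0.146, -0.865).

(-0.146, -0.865)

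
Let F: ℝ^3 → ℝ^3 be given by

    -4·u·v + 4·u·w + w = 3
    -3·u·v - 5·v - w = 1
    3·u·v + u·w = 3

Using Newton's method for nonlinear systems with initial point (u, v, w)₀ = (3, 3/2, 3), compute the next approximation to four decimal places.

At (3, 3/2, 3): F = (18.0000, -25.0000, 19.5000).
Jacobian J = [[-4·v + 4·w, -4·u, 4·u + 1], [-3·v, -3·u - 5, -1], [3·v + w, 3·u, u]].
At the point, J = [[6.0000, -12.0000, 13.0000], [-4.5000, -14.0000, -1.0000], [7.5000, 9.0000, 3.0000]] (det J = 568.5000).
Solving J·Δ = −F gives Δ = (1.1187, -1.8852, -3.6412).
Then the next iterate is (u, v, w)₁ = (4.1187, -0.3852, -0.6412).

(4.1187, -0.3852, -0.6412)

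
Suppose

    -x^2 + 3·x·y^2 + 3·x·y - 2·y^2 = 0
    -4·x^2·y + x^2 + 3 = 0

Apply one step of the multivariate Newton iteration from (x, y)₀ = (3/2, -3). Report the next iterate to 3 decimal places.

At (3/2, -3): F = (6.750, 32.250).
Jacobian J = [[-2·x + 3·y^2 + 3·y, 6·x·y + 3·x - 4·y], [-8·x·y + 2·x, -4·x^2]].
At the point, J = [[15.000, -10.500], [39.000, -9.000]] (det J = 274.500).
Solving J·Δ = −F gives Δ = (-1.012, -0.803).
Then the next iterate is (x, y)₁ = (0.488, -3.803).

(0.488, -3.803)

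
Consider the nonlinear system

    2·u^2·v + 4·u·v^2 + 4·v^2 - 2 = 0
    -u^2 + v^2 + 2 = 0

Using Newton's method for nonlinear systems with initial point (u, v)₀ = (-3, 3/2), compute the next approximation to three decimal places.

(-2.167, 1.417)

At (-3, 3/2): F = (7.000, -4.750).
Jacobian J = [[4·u·v + 4·v^2, 2·u^2 + 8·u·v + 8·v], [-2·u, 2·v]].
At the point, J = [[-9.000, -6.000], [6.000, 3.000]] (det J = 9.000).
Solving J·Δ = −F gives Δ = (0.833, -0.083).
Then the next iterate is (u, v)₁ = (-2.167, 1.417).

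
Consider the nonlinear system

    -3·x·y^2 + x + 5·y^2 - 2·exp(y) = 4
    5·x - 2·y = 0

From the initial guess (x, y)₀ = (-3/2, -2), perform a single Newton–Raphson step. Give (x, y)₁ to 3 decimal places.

At (-3/2, -2): F = (32.22933, -3.500).
Jacobian J = [[-3·y^2 + 1, -6·x·y + 10·y - 2·exp(y)], [5, -2]].
At the point, J = [[-11.000, -38.27067], [5.000, -2.000]] (det J = 213.35335).
Solving J·Δ = −F gives Δ = (0.930, 0.575).
Then the next iterate is (x, y)₁ = (-0.570, -1.425).

(-0.570, -1.425)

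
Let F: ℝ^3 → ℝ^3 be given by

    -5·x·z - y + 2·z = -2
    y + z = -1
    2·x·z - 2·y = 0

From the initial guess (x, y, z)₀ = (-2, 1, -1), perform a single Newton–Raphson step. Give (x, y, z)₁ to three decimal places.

(0.000, 0.000, -1.000)

At (-2, 1, -1): F = (-11.000, 1.000, 2.000).
Jacobian J = [[-5·z, -1, -5·x + 2], [0, 1, 1], [2·z, -2, 2·x]].
At the point, J = [[5.000, -1.000, 12.000], [0.000, 1.000, 1.000], [-2.000, -2.000, -4.000]] (det J = 16.000).
Solving J·Δ = −F gives Δ = (2.000, -1.000, 0.000).
Then the next iterate is (x, y, z)₁ = (0.000, 0.000, -1.000).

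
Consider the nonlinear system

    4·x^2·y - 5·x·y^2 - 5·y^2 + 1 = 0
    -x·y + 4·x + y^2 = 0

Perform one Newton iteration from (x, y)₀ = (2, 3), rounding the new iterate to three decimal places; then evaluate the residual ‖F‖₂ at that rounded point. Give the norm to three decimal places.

At (2, 3): F = (-86.000, 11.000).
Jacobian J = [[8·x·y - 5·y^2, 4·x^2 - 10·x·y - 10·y], [-y + 4, -x + 2·y]].
At the point, J = [[3.000, -74.000], [1.000, 4.000]] (det J = 86.000).
Solving J·Δ = −F gives Δ = (-5.465, -1.384).
Then the next iterate is (x, y)₁ = (-3.465, 1.616).
Re-evaluating at (-3.465, 1.616): F = (110.79443, -5.64910), so ‖F‖₂ = 110.938.

110.938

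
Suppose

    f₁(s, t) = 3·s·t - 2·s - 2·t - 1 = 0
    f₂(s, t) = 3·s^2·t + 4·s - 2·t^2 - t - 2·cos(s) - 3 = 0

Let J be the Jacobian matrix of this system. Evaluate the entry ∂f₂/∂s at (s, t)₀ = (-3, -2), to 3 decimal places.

39.718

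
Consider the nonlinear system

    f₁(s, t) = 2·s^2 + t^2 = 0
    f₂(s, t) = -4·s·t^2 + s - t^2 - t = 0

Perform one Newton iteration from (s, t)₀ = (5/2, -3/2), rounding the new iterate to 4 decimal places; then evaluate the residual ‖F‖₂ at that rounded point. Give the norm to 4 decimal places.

6.7739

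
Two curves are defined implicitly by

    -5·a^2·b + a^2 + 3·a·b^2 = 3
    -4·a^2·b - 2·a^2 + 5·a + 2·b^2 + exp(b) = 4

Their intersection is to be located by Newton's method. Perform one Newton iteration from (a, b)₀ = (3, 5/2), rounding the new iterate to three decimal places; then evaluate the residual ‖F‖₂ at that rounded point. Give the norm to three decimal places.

23.563

At (3, 5/2): F = (-50.250, -72.31751).
Jacobian J = [[-10·a·b + 2·a + 3·b^2, -5·a^2 + 6·a·b], [-8·a·b - 4·a + 5, -4·a^2 + 4·b + exp(b)]].
At the point, J = [[-50.250, 0.000], [-67.000, -13.81751]] (det J = 694.32968).
Solving J·Δ = −F gives Δ = (-1.000, -0.385).
Then the next iterate is (a, b)₁ = (2.000, 2.115).
Re-evaluating at (2.000, 2.115): F = (-14.46065, -18.60396), so ‖F‖₂ = 23.563.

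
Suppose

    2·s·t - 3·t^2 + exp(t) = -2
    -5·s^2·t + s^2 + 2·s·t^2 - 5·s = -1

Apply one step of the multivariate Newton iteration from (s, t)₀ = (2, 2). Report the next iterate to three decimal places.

At (2, 2): F = (5.38906, -29.000).
Jacobian J = [[2·t, 2·s - 6·t + exp(t)], [-10·s·t + 2·s + 2·t^2 - 5, -5·s^2 + 4·s·t]].
At the point, J = [[4.000, -0.61094], [-33.000, -4.000]] (det J = -36.16115).
Solving J·Δ = −F gives Δ = (-1.086, 1.710).
Then the next iterate is (s, t)₁ = (0.914, 3.710).

(0.914, 3.710)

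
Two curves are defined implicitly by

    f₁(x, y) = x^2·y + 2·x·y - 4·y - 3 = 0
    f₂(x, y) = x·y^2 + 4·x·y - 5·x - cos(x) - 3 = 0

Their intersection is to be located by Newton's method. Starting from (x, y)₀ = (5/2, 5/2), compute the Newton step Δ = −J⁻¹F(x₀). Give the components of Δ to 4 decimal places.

At (5/2, 5/2): F = (15.1250, 25.926144).
Jacobian J = [[2·x·y + 2·y, x^2 + 2·x - 4], [y^2 + 4·y + sin(x) - 5, 2·x·y + 4·x]].
At the point, J = [[17.5000, 7.2500], [11.848472, 22.5000]] (det J = 307.848577).
Solving J·Δ = −F gives Δ = (-0.4949, -0.8917).

(-0.4949, -0.8917)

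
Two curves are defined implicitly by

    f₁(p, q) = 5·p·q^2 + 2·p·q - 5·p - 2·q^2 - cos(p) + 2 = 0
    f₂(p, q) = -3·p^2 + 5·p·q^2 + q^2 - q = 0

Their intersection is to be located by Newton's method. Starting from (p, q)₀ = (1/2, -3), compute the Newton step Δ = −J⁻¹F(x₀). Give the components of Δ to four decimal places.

At (1/2, -3): F = (0.122417, 33.7500).
Jacobian J = [[5·q^2 + 2·q + sin(p) - 5, 10·p·q + 2·p - 4·q], [-6·p + 5·q^2, 10·p·q + 2·q - 1]].
At the point, J = [[34.479426, -2.0000], [42.0000, -22.0000]] (det J = -674.547362).
Solving J·Δ = −F gives Δ = (0.0961, 1.7175).

(0.0961, 1.7175)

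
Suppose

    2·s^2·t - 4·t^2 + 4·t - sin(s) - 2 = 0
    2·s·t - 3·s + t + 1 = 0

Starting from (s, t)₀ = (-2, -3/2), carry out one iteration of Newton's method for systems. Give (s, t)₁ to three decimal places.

(-0.204, -1.259)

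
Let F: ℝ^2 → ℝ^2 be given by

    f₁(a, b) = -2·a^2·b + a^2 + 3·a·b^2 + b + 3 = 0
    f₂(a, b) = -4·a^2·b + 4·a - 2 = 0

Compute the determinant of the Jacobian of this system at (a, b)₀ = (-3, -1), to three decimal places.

J = [[-4·a·b + 2·a + 3·b^2, -2·a^2 + 6·a·b + 1], [-8·a·b + 4, -4·a^2]].
At the point, J = [[-15.000, 1.000], [-20.000, -36.000]].
det J = 560.000.

560.000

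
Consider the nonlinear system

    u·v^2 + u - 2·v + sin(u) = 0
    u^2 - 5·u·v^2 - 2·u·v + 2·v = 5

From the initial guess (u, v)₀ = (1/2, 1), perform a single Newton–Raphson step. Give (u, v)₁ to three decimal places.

(0.262, -0.205)

At (1/2, 1): F = (-0.52057, -6.250).
Jacobian J = [[v^2 + cos(u) + 1, 2·u·v - 2], [2·u - 5·v^2 - 2·v, -10·u·v - 2·u + 2]].
At the point, J = [[2.87758, -1.000], [-6.000, -4.000]] (det J = -17.51033).
Solving J·Δ = −F gives Δ = (-0.238, -1.205).
Then the next iterate is (u, v)₁ = (0.262, -0.205).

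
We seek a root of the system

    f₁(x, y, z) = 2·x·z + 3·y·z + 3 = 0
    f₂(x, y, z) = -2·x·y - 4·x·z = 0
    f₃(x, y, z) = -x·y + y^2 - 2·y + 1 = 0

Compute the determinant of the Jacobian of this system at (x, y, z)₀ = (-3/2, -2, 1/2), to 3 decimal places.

J = [[2·z, 3·z, 2·x + 3·y], [-2·y - 4·z, -2·x, -4·x], [-y, -x + 2·y - 2, 0]].
At the point, J = [[1.000, 1.500, -9.000], [2.000, 3.000, 6.000], [2.000, -4.500, 0.000]].
det J = 180.000.

180.000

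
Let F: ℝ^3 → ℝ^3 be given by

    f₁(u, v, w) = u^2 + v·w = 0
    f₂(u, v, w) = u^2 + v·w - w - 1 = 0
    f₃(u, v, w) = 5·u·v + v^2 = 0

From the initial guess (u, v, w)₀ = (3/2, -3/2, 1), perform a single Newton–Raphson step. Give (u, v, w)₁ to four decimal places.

(0.2679, -1.5536, -1.0000)

At (3/2, -3/2, 1): F = (0.7500, -1.2500, -9.0000).
Jacobian J = [[2·u, w, v], [2·u, w, v - 1], [5·v, 5·u + 2·v, 0]].
At the point, J = [[3.0000, 1.0000, -1.5000], [3.0000, 1.0000, -2.5000], [-7.5000, 4.5000, 0.0000]] (det J = 21.0000).
Solving J·Δ = −F gives Δ = (-1.2321, -0.0536, -2.0000).
Then the next iterate is (u, v, w)₁ = (0.2679, -1.5536, -1.0000).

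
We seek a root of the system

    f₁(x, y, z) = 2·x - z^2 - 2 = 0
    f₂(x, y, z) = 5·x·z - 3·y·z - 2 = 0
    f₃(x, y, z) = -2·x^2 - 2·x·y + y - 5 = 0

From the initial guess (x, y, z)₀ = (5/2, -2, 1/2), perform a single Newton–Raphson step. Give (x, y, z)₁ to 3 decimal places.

At (5/2, -2, 1/2): F = (2.750, 7.250, -9.500).
Jacobian J = [[2, 0, -2·z], [5·z, -3·z, 5·x - 3·y], [-4·x - 2·y, -2·x + 1, 0]].
At the point, J = [[2.000, 0.000, -1.000], [2.500, -1.500, 18.500], [-6.000, -4.000, 0.000]] (det J = 167.000).
Solving J·Δ = −F gives Δ = (-1.478, -0.159, -0.205).
Then the next iterate is (x, y, z)₁ = (1.022, -2.159, 0.295).

(1.022, -2.159, 0.295)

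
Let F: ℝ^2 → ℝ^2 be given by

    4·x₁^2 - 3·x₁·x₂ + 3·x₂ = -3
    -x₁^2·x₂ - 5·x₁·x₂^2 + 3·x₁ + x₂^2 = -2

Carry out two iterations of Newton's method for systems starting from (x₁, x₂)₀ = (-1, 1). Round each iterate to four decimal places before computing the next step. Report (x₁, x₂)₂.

(-0.0981, -1.0387)

At (-1, 1): F = (13.0000, 4.0000).
Jacobian J = [[8·x₁ - 3·x₂, -3·x₁ + 3], [-2·x₁·x₂ - 5·x₂^2 + 3, -x₁^2 - 10·x₁·x₂ + 2·x₂]].
At the point, J = [[-11.0000, 6.0000], [0.0000, 11.0000]] (det J = -121.0000).
Solving J·Δ = −F gives Δ = (0.9835, -0.3636).
Then the next iterate is (x₁, x₂)₁ = (-0.0165, 0.6364).
Round to (-0.0165, 0.6364) and repeat: F = (4.941791, 2.388745), J = [[-2.0412, 3.0495], [0.995976, 1.377534]].
Δ = (-0.0816, -1.6751), so (x₁, x₂)₂ = (-0.0981, -1.0387).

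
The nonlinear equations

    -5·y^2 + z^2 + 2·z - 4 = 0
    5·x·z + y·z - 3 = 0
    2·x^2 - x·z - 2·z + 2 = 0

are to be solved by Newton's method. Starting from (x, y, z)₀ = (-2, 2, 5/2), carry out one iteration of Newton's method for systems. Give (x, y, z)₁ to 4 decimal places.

At (-2, 2, 5/2): F = (-12.7500, -23.0000, 10.0000).
Jacobian J = [[0, -10·y, 2·z + 2], [5·z, z, 5·x + y], [4·x - z, 0, -x - 2]].
At the point, J = [[0.0000, -20.0000, 7.0000], [12.5000, 2.5000, -8.0000], [-10.5000, 0.0000, 0.0000]] (det J = -1496.2500).
Solving J·Δ = −F gives Δ = (0.9524, -1.2608, -1.7809).
Then the next iterate is (x, y, z)₁ = (-1.0476, 0.7392, 0.7191).

(-1.0476, 0.7392, 0.7191)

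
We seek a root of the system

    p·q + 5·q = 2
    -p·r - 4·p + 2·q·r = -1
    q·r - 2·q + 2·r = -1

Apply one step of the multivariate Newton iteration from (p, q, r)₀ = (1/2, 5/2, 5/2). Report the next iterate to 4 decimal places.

At (1/2, 5/2, 5/2): F = (11.7500, 10.2500, 7.2500).
Jacobian J = [[q, p + 5, 0], [-r - 4, 2·r, -p + 2·q], [0, r - 2, q + 2]].
At the point, J = [[2.5000, 5.5000, 0.0000], [-6.5000, 5.0000, 4.5000], [0.0000, 0.5000, 4.5000]] (det J = 211.5000).
Solving J·Δ = −F gives Δ = (-0.7739, -1.7846, -1.4128).
Then the next iterate is (p, q, r)₁ = (-0.2739, 0.7154, 1.0872).

(-0.2739, 0.7154, 1.0872)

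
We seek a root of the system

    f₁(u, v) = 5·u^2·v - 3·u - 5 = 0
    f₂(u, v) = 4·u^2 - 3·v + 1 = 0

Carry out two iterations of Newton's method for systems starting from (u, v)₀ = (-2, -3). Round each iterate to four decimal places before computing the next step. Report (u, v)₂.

At (-2, -3): F = (-59.0000, 26.0000).
Jacobian J = [[10·u·v - 3, 5·u^2], [8·u, -3]].
At the point, J = [[57.0000, 20.0000], [-16.0000, -3.0000]] (det J = 149.0000).
Solving J·Δ = −F gives Δ = (2.3020, -3.6107).
Then the next iterate is (u, v)₁ = (0.3020, -6.6107).
Round to (0.3020, -6.6107) and repeat: F = (-8.920611, 21.196916), J = [[-22.964314, 0.456020], [2.4160, -3.0000]].
Δ = (-0.2522, 6.8625), so (u, v)₂ = (0.0498, 0.2518).

(0.0498, 0.2518)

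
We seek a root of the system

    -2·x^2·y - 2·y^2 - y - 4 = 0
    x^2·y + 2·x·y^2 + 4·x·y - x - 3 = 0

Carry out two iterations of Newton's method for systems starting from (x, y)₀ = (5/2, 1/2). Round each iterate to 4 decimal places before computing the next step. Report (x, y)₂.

(-0.7033, 0.3908)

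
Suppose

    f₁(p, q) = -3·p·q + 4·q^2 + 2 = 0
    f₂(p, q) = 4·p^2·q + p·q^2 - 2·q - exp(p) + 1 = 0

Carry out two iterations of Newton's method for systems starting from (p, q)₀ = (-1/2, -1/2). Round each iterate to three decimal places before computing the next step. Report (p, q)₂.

(-0.405, -0.345)

At (-1/2, -1/2): F = (2.250, 0.76847).
Jacobian J = [[-3·q, -3·p + 8·q], [8·p·q + q^2 - exp(p), 4·p^2 + 2·p·q - 2]].
At the point, J = [[1.500, -2.500], [1.64347, -0.500]] (det J = 3.35867).
Solving J·Δ = −F gives Δ = (-0.237, 0.758).
Then the next iterate is (p, q)₁ = (-0.737, 0.258).
Round to (-0.737, 0.258) and repeat: F = (2.83669, 0.51695), J = [[-0.774, 4.275], [-1.93315, -0.20762]].
Δ = (0.332, -0.603), so (p, q)₂ = (-0.405, -0.345).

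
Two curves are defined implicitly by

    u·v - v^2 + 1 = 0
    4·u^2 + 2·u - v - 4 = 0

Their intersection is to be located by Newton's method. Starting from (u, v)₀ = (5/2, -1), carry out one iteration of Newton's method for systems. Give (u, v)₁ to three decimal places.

(1.286, -0.714)

At (5/2, -1): F = (-2.500, 27.000).
Jacobian J = [[v, u - 2·v], [8·u + 2, -1]].
At the point, J = [[-1.000, 4.500], [22.000, -1.000]] (det J = -98.000).
Solving J·Δ = −F gives Δ = (-1.214, 0.286).
Then the next iterate is (u, v)₁ = (1.286, -0.714).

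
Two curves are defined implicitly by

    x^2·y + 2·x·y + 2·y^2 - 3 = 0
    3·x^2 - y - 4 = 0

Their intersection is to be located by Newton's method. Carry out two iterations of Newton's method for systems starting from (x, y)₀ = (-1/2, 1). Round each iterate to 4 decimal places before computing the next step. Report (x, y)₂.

At (-1/2, 1): F = (-1.7500, -4.2500).
Jacobian J = [[2·x·y + 2·y, x^2 + 2·x + 4·y], [6·x, -1]].
At the point, J = [[1.0000, 3.2500], [-3.0000, -1.0000]] (det J = 8.7500).
Solving J·Δ = −F gives Δ = (-1.7786, 1.0857).
Then the next iterate is (x, y)₁ = (-2.2786, 2.0857).
Round to (-2.2786, 2.0857) and repeat: F = (7.024329, 9.490354), J = [[-5.333552, 8.977618], [-13.6716, -1.0000]].
Δ = (0.7201, -0.3546), so (x, y)₂ = (-1.5585, 1.7311).

(-1.5585, 1.7311)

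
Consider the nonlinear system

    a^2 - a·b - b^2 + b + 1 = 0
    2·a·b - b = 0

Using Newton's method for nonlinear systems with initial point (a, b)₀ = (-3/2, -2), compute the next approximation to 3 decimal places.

At (-3/2, -2): F = (-5.750, 8.000).
Jacobian J = [[2·a - b, -a - 2·b + 1], [2·b, 2·a - 1]].
At the point, J = [[-1.000, 6.500], [-4.000, -4.000]] (det J = 30.000).
Solving J·Δ = −F gives Δ = (0.967, 1.033).
Then the next iterate is (a, b)₁ = (-0.533, -0.967).

(-0.533, -0.967)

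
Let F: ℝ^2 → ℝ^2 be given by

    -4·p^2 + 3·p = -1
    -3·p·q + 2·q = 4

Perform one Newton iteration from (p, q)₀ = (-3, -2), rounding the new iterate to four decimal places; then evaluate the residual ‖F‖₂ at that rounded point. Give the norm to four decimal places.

At (-3, -2): F = (-44.0000, -26.0000).
Jacobian J = [[-8·p + 3, 0], [-3·q, -3·p + 2]].
At the point, J = [[27.0000, 0.0000], [6.0000, 11.0000]] (det J = 297.0000).
Solving J·Δ = −F gives Δ = (1.6296, 1.4747).
Then the next iterate is (p, q)₁ = (-1.3704, -0.5253).
Re-evaluating at (-1.3704, -0.5253): F = (-10.623185, -7.210213), so ‖F‖₂ = 12.8390.

12.8390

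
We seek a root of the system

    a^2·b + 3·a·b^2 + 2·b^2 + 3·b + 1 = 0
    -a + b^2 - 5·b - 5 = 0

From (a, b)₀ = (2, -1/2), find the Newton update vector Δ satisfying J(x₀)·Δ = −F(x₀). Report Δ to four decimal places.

(0.1923, -0.7404)

At (2, -1/2): F = (-0.5000, -4.2500).
Jacobian J = [[2·a·b + 3·b^2, a^2 + 6·a·b + 4·b + 3], [-1, 2·b - 5]].
At the point, J = [[-1.2500, -1.0000], [-1.0000, -6.0000]] (det J = 6.5000).
Solving J·Δ = −F gives Δ = (0.1923, -0.7404).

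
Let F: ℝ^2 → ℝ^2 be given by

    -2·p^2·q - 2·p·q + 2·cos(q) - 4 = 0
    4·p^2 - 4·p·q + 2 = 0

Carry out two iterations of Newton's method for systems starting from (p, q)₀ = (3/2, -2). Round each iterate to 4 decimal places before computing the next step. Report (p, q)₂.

(-2.4637, -2.6251)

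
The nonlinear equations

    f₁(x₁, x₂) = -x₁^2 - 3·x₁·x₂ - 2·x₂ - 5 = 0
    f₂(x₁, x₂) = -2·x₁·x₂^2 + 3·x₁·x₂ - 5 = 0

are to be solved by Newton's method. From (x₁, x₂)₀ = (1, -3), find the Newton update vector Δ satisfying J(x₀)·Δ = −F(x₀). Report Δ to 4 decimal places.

(-0.8333, 0.6333)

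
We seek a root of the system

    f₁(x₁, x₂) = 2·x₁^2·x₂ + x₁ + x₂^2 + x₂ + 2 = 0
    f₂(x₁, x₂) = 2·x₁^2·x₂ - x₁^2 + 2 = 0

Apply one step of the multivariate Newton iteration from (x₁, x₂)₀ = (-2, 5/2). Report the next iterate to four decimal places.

(-1.6944, 0.8611)

At (-2, 5/2): F = (28.7500, 18.0000).
Jacobian J = [[4·x₁·x₂ + 1, 2·x₁^2 + 2·x₂ + 1], [4·x₁·x₂ - 2·x₁, 2·x₁^2]].
At the point, J = [[-19.0000, 14.0000], [-16.0000, 8.0000]] (det J = 72.0000).
Solving J·Δ = −F gives Δ = (0.3056, -1.6389).
Then the next iterate is (x₁, x₂)₁ = (-1.6944, 0.8611).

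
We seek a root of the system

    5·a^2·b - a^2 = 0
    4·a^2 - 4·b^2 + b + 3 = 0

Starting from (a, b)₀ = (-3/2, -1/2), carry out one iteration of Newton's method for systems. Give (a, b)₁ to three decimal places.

At (-3/2, -1/2): F = (-7.875, 10.500).
Jacobian J = [[10·a·b - 2·a, 5·a^2], [8·a, -8·b + 1]].
At the point, J = [[10.500, 11.250], [-12.000, 5.000]] (det J = 187.500).
Solving J·Δ = −F gives Δ = (0.840, -0.084).
Then the next iterate is (a, b)₁ = (-0.660, -0.584).

(-0.660, -0.584)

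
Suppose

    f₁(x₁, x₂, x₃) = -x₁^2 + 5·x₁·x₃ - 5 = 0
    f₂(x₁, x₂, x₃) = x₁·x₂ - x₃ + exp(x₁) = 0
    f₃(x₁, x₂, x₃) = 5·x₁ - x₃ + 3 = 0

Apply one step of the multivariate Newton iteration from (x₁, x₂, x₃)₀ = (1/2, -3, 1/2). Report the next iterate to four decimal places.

(-0.1071, -0.0097, 2.4643)

At (1/2, -3, 1/2): F = (-4.0000, -0.351279, 5.0000).
Jacobian J = [[-2·x₁ + 5·x₃, 0, 5·x₁], [x₂ + exp(x₁), x₁, -1], [5, 0, -1]].
At the point, J = [[1.5000, 0.0000, 2.5000], [-1.351279, 0.5000, -1.0000], [5.0000, 0.0000, -1.0000]] (det J = -7.0000).
Solving J·Δ = −F gives Δ = (-0.6071, 2.9903, 1.9643).
Then the next iterate is (x₁, x₂, x₃)₁ = (-0.1071, -0.0097, 2.4643).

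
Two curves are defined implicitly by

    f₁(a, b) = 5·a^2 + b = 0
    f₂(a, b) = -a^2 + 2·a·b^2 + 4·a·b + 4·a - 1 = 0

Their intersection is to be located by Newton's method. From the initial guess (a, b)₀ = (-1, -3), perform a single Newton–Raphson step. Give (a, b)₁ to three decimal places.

(-0.696, -1.957)

At (-1, -3): F = (2.000, -12.000).
Jacobian J = [[10·a, 1], [-2·a + 2·b^2 + 4·b + 4, 4·a·b + 4·a]].
At the point, J = [[-10.000, 1.000], [12.000, 8.000]] (det J = -92.000).
Solving J·Δ = −F gives Δ = (0.304, 1.043).
Then the next iterate is (a, b)₁ = (-0.696, -1.957).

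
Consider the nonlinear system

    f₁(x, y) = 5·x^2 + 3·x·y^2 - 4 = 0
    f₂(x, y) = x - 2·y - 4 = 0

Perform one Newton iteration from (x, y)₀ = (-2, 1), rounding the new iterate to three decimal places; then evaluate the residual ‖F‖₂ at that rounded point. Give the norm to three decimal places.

At (-2, 1): F = (10.000, -8.000).
Jacobian J = [[10·x + 3·y^2, 6·x·y], [1, -2]].
At the point, J = [[-17.000, -12.000], [1.000, -2.000]] (det J = 46.000).
Solving J·Δ = −F gives Δ = (2.522, -2.739).
Then the next iterate is (x, y)₁ = (0.522, -1.739).
Re-evaluating at (0.522, -1.739): F = (2.09819, 0.000), so ‖F‖₂ = 2.098.

2.098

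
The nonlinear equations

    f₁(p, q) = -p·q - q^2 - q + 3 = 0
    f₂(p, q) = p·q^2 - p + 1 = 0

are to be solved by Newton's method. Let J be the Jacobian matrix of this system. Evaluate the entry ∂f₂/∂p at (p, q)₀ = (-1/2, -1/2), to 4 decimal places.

∂f₂/∂p = q^2 - 1.
At (-1/2, -1/2) this is -0.7500.

-0.7500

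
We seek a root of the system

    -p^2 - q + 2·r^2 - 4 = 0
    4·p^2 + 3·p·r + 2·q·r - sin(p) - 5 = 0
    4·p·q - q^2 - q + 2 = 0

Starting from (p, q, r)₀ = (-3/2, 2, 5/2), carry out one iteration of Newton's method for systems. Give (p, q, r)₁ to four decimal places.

(-5.4477, -2.3256, 2.8267)

At (-3/2, 2, 5/2): F = (4.2500, 3.747495, -16.0000).
Jacobian J = [[-2·p, -1, 4·r], [8·p + 3·r - cos(p), 2·r, 3·p + 2·q], [4·q, 4·p - 2·q - 1, 0]].
At the point, J = [[3.0000, -1.0000, 10.0000], [-4.570737, 5.0000, -0.5000], [8.0000, -11.0000, 0.0000]] (det J = 90.281092).
Solving J·Δ = −F gives Δ = (-3.9477, -4.3256, 0.3267).
Then the next iterate is (p, q, r)₁ = (-5.4477, -2.3256, 2.8267).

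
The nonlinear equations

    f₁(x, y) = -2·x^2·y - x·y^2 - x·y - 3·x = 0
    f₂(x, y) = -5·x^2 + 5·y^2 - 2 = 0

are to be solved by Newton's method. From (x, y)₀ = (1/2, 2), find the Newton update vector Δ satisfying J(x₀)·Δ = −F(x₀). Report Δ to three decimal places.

(-0.217, -0.892)

At (1/2, 2): F = (-5.500, 16.750).
Jacobian J = [[-4·x·y - y^2 - y - 3, -2·x^2 - 2·x·y - x], [-10·x, 10·y]].
At the point, J = [[-13.000, -3.000], [-5.000, 20.000]] (det J = -275.000).
Solving J·Δ = −F gives Δ = (-0.217, -0.892).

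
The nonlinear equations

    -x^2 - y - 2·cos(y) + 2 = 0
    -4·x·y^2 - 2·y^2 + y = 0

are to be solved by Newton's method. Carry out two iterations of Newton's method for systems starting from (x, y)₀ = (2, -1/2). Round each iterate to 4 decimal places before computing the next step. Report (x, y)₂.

(0.6216, -0.1601)

At (2, -1/2): F = (-3.255165, -3.0000).
Jacobian J = [[-2·x, 2·sin(y) - 1], [-4·y^2, -8·x·y - 4·y + 1]].
At the point, J = [[-4.0000, -1.958851], [-1.0000, 11.0000]] (det J = -45.958851).
Solving J·Δ = −F gives Δ = (-0.9070, 0.1903).
Then the next iterate is (x, y)₁ = (1.0930, -0.3097).
Round to (1.0930, -0.3097) and repeat: F = (-0.789799, -0.920865), J = [[-2.1860, -1.609546], [-0.383656, 4.946817]].
Δ = (-0.4714, 0.1496), so (x, y)₂ = (0.6216, -0.1601).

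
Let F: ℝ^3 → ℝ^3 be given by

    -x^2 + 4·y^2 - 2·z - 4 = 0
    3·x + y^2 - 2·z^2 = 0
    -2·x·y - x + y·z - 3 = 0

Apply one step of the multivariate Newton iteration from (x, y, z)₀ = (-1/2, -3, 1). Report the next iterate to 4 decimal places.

At (-1/2, -3, 1): F = (29.7500, 5.5000, -8.5000).
Jacobian J = [[-2·x, 8·y, -2], [3, 2·y, -4·z], [-2·y - 1, -2·x + z, y]].
At the point, J = [[1.0000, -24.0000, -2.0000], [3.0000, -6.0000, -4.0000], [5.0000, 2.0000, -3.0000]] (det J = 218.0000).
Solving J·Δ = −F gives Δ = (1.6445, 1.2466, 0.7385).
Then the next iterate is (x, y, z)₁ = (1.1445, -1.7534, 1.7385).

(1.1445, -1.7534, 1.7385)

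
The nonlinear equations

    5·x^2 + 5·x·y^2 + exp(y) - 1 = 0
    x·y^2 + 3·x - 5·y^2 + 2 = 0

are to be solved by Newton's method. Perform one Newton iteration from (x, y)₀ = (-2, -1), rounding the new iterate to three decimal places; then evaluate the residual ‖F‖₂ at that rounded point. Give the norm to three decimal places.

2.574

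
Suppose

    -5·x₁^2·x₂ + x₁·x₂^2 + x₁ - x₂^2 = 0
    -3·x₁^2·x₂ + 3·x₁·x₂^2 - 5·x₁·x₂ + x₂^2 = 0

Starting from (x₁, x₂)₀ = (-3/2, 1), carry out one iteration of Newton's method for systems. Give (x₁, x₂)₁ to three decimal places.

At (-3/2, 1): F = (-15.250, -2.750).
Jacobian J = [[-10·x₁·x₂ + x₂^2 + 1, -5·x₁^2 + 2·x₁·x₂ - 2·x₂], [-6·x₁·x₂ + 3·x₂^2 - 5·x₂, -3·x₁^2 + 6·x₁·x₂ - 5·x₁ + 2·x₂]].
At the point, J = [[17.000, -16.250], [7.000, -6.250]] (det J = 7.500).
Solving J·Δ = −F gives Δ = (-6.750, -8.000).
Then the next iterate is (x₁, x₂)₁ = (-8.250, -7.000).

(-8.250, -7.000)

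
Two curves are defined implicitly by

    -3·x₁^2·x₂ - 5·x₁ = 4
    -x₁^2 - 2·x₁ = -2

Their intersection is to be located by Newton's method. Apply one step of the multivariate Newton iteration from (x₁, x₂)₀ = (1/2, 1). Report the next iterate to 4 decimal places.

At (1/2, 1): F = (-7.2500, 0.7500).
Jacobian J = [[-6·x₁·x₂ - 5, -3·x₁^2], [-2·x₁ - 2, 0]].
At the point, J = [[-8.0000, -0.7500], [-3.0000, 0.0000]] (det J = -2.2500).
Solving J·Δ = −F gives Δ = (0.2500, -12.3333).
Then the next iterate is (x₁, x₂)₁ = (0.7500, -11.3333).

(0.7500, -11.3333)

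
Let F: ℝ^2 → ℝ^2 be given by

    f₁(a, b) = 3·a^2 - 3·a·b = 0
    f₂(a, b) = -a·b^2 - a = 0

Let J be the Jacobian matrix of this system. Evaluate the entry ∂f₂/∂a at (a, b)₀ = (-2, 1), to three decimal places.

-2.000

∂f₂/∂a = -b^2 - 1.
At (-2, 1) this is -2.000.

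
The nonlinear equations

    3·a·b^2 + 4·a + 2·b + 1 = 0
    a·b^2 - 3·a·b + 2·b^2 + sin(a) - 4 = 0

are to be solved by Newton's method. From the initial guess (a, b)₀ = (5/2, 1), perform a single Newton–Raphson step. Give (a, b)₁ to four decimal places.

At (5/2, 1): F = (20.5000, -6.401528).
Jacobian J = [[3·b^2 + 4, 6·a·b + 2], [b^2 - 3·b + cos(a), 2·a·b - 3·a + 4·b]].
At the point, J = [[7.0000, 17.0000], [-2.801144, 1.5000]] (det J = 58.119441).
Solving J·Δ = −F gives Δ = (-2.4015, -0.2170).
Then the next iterate is (a, b)₁ = (0.0985, 0.7830).

(0.0985, 0.7830)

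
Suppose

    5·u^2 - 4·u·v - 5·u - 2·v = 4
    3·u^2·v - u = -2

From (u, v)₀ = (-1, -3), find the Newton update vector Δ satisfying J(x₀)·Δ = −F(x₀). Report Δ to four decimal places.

At (-1, -3): F = (0.0000, -6.0000).
Jacobian J = [[10·u - 4·v - 5, -4·u - 2], [6·u·v - 1, 3·u^2]].
At the point, J = [[-3.0000, 2.0000], [17.0000, 3.0000]] (det J = -43.0000).
Solving J·Δ = −F gives Δ = (0.2791, 0.4186).

(0.2791, 0.4186)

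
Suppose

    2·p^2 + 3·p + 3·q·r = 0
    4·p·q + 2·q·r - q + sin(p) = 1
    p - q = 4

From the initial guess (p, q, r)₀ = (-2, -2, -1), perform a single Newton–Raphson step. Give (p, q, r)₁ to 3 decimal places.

(1.604, -2.396, -2.472)

At (-2, -2, -1): F = (8.000, 20.09070, -4.000).
Jacobian J = [[4·p + 3, 3·r, 3·q], [4·q + cos(p), 4·p + 2·r - 1, 2·q], [1, -1, 0]].
At the point, J = [[-5.000, -3.000, -6.000], [-8.41615, -11.000, -4.000], [1.000, -1.000, 0.000]] (det J = -84.49688).
Solving J·Δ = −F gives Δ = (3.604, -0.396, -1.472).
Then the next iterate is (p, q, r)₁ = (1.604, -2.396, -2.472).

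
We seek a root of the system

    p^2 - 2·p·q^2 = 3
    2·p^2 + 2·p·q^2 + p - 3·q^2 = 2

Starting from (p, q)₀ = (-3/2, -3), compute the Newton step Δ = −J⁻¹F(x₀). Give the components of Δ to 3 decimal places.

(-0.017, 1.478)

At (-3/2, -3): F = (26.250, -53.000).
Jacobian J = [[2·p - 2·q^2, -4·p·q], [4·p + 2·q^2 + 1, 4·p·q - 6·q]].
At the point, J = [[-21.000, -18.000], [13.000, 36.000]] (det J = -522.000).
Solving J·Δ = −F gives Δ = (-0.017, 1.478).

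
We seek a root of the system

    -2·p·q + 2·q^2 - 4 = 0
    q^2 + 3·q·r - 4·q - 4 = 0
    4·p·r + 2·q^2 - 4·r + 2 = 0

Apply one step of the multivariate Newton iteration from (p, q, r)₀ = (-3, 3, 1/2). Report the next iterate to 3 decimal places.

(0.076, 2.248, 1.070)

At (-3, 3, 1/2): F = (32.000, -2.500, 12.000).
Jacobian J = [[-2·q, -2·p + 4·q, 0], [0, 2·q + 3·r - 4, 3·q], [4·r, 4·q, 4·p - 4]].
At the point, J = [[-6.000, 18.000, 0.000], [0.000, 3.500, 9.000], [2.000, 12.000, -16.000]] (det J = 1308.000).
Solving J·Δ = −F gives Δ = (3.076, -0.752, 0.570).
Then the next iterate is (p, q, r)₁ = (0.076, 2.248, 1.070).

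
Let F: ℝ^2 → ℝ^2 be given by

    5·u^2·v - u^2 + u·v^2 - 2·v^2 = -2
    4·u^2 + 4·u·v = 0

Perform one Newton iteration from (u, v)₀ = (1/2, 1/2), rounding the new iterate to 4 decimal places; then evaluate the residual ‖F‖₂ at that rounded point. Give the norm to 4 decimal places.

At (1/2, 1/2): F = (2.0000, 2.0000).
Jacobian J = [[10·u·v - 2·u + v^2, 5·u^2 + 2·u·v - 4·v], [8·u + 4·v, 4·u]].
At the point, J = [[1.7500, -0.2500], [6.0000, 2.0000]] (det J = 5.0000).
Solving J·Δ = −F gives Δ = (-0.9000, 1.7000).
Then the next iterate is (u, v)₁ = (-0.4000, 2.2000).
Re-evaluating at (-0.4000, 2.2000): F = (-8.0160, -2.8800), so ‖F‖₂ = 8.5177.

8.5177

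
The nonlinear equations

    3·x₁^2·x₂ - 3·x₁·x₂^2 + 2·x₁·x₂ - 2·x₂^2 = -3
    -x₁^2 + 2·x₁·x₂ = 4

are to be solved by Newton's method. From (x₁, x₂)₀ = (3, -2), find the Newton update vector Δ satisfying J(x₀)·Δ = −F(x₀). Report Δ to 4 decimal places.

At (3, -2): F = (-107.0000, -25.0000).
Jacobian J = [[6·x₁·x₂ - 3·x₂^2 + 2·x₂, 3·x₁^2 - 6·x₁·x₂ + 2·x₁ - 4·x₂], [-2·x₁ + 2·x₂, 2·x₁]].
At the point, J = [[-52.0000, 77.0000], [-10.0000, 6.0000]] (det J = 458.0000).
Solving J·Δ = −F gives Δ = (-2.8013, -0.5022).

(-2.8013, -0.5022)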